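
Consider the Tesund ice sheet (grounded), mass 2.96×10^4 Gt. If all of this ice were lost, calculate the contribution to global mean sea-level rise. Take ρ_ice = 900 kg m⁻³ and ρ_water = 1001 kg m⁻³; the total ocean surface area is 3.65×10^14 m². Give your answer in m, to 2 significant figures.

≈ 0.081 m

Tesund: 2.96×10^4 Gt = 2.960×10^16 kg; dividing by ρ_w = 1001 kg m⁻³ gives 2.957×10^13 m³ of water.
Spread over 3.65×10^14 m² of ocean, Δh = 2.957×10^13 / 3.65×10^14 = 0.0810 m.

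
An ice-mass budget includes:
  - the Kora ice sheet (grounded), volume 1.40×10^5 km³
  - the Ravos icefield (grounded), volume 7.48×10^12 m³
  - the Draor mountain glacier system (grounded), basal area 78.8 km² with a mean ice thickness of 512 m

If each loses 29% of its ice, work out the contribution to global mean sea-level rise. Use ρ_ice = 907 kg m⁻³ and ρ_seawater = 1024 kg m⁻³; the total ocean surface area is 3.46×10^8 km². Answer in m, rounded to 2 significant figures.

Kora: 0.29 × 1.40×10^5 km³ × (907/1024) = 3.596×10^4 km³ of water.
Ravos: 0.29 × 7.48×10^12 m³ × (907/1024) = 1.921×10^12 m³ of water.
Draor: ice volume = 78.8 km² × 512 m = 40.35 km³; 0.29 × 40.35 × (907/1024) = 10.36 km³ of water.
Total added water ≈ 3.789×10^13 m³ over 3.46×10^14 m² → Δh = 0.110 m.

≈ 0.11 m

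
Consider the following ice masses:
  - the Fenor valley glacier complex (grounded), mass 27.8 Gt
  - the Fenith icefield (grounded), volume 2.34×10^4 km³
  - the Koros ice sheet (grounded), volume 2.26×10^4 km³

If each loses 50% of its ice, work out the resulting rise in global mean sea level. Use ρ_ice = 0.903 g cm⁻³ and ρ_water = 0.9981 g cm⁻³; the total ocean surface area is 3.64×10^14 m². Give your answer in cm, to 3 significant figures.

Fenor: 0.5 × 27.8 Gt = 1.390×10^13 kg; dividing by ρ_w = 0.9981 g cm⁻³ = 998.1 kg m⁻³ gives 1.393×10^10 m³ of water.
Fenith: 0.5 × 2.34×10^4 km³ × (903/998.1) = 1.059×10^4 km³ of water.
Koros: 0.5 × 2.26×10^4 km³ × (903/998.1) = 1.022×10^4 km³ of water.
Total added water ≈ 2.082×10^13 m³ over 3.64×10^14 m² → Δh = 0.0572 m = 5.72 cm.

≈ 5.72 cm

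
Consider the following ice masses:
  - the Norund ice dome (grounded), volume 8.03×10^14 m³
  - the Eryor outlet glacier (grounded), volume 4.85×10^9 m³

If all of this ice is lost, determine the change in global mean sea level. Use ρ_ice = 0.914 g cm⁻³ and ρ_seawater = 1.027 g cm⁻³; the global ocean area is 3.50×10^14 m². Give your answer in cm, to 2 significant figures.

≈ 200 cm

Norund: 8.03×10^14 m³ × (914/1027) = 7.146×10^14 m³ of water.
Eryor: 4.85×10^9 m³ × (914/1027) = 4.316×10^9 m³ of water.
Total added water ≈ 7.147×10^14 m³ over 3.50×10^14 m² → Δh = 2.04 m = 200 cm.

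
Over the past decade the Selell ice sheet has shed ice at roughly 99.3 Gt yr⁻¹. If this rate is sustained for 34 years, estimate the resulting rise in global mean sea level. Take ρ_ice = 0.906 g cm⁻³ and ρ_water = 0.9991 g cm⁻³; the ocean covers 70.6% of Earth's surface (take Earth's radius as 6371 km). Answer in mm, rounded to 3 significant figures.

≈ 9.38 mm

Total mass lost = 99.3 Gt/yr × 34 yr = 3376 Gt = 3.376×10^15 kg.
ρ_w = 0.9991 g cm⁻³ = 999.1 kg m⁻³, so water volume = 3.376×10^15 / 999.1 = 3.379×10^12 m³.
Δh = 3.379×10^12 / 3.60×10^14 = 9.38×10^-3 m = 9.38 mm.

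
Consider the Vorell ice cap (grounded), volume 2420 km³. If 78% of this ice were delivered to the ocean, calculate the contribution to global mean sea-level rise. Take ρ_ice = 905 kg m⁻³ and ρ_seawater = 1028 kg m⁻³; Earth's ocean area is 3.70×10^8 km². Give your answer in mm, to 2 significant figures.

Vorell: 0.78 × 2420 km³ × (905/1028) = 1662 km³ of water.
Spread over 3.70×10^14 m² of ocean, Δh = 1.662×10^12 / 3.70×10^14 = 4.49×10^-3 m = 4.5 mm.

≈ 4.5 mm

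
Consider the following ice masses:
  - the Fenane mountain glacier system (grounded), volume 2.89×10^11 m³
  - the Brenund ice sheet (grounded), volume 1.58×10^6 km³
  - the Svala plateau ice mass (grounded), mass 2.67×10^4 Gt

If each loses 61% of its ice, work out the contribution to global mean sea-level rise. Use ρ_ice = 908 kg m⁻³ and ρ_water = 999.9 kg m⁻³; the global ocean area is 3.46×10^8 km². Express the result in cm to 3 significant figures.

≈ 258 cm

Fenane: 0.61 × 2.89×10^11 m³ × (908/999.9) = 1.601×10^11 m³ of water.
Brenund: 0.61 × 1.58×10^6 km³ × (908/999.9) = 8.752×10^5 km³ of water.
Svala: 0.61 × 2.67×10^4 Gt = 1.629×10^16 kg; dividing by ρ_w = 999.9 kg m⁻³ gives 1.629×10^13 m³ of water.
Total added water ≈ 8.917×10^14 m³ over 3.46×10^14 m² → Δh = 2.58 m = 258 cm.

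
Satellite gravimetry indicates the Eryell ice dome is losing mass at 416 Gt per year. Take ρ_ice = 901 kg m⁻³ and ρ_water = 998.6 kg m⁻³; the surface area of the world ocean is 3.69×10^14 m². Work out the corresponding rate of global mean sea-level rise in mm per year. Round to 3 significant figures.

ρ_w = 998.6 kg m⁻³. Annual water volume added = 416 Gt / ρ_w = 4.160×10^14 kg / 998.6 kg m⁻³ = 4.166×10^11 m³.
Δh per year = 4.166×10^11 / 3.69×10^14 = 1.13×10^-3 m = 1.13 mm.

≈ 1.13 mm/yr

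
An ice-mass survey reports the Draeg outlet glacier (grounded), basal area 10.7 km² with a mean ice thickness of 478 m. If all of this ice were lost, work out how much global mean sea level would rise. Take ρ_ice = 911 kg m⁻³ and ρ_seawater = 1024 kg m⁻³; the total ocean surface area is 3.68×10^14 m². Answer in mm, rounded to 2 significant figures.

Draeg: ice volume = 10.7 km² × 478 m = 5.115 km³; 5.115 × (911/1024) = 4.550 km³ of water.
Spread over 3.68×10^14 m² of ocean, Δh = 4.550×10^9 / 3.68×10^14 = 1.24×10^-5 m = 0.012 mm.

≈ 0.012 mm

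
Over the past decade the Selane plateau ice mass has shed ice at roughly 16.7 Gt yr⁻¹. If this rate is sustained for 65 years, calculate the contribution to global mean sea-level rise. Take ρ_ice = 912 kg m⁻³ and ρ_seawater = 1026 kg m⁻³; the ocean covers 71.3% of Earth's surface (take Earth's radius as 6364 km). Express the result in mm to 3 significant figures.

Total mass lost = 16.7 Gt/yr × 65 yr = 1086 Gt = 1.086×10^15 kg.
ρ_w = 1026 kg m⁻³, so water volume = 1.086×10^15 / 1026 = 1.058×10^12 m³.
Δh = 1.058×10^12 / 3.63×10^14 = 2.92×10^-3 m = 2.92 mm.

≈ 2.92 mm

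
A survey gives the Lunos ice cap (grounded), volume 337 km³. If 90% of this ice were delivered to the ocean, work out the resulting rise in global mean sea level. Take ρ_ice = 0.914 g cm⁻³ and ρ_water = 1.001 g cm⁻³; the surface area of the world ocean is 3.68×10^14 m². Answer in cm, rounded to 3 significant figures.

≈ 0.0753 cm

Lunos: 0.9 × 337 km³ × (914/1001) = 276.9 km³ of water.
Spread over 3.68×10^14 m² of ocean, Δh = 2.769×10^11 / 3.68×10^14 = 7.53×10^-4 m = 0.0753 cm.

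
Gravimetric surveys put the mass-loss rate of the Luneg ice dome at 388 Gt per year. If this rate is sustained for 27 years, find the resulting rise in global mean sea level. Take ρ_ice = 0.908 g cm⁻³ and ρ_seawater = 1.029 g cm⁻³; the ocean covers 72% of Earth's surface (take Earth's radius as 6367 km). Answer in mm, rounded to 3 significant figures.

Total mass lost = 388 Gt/yr × 27 yr = 1.048×10^4 Gt = 1.048×10^16 kg.
ρ_w = 1.029 g cm⁻³ = 1029 kg m⁻³, so water volume = 1.048×10^16 / 1029 = 1.018×10^13 m³.
Δh = 1.018×10^13 / 3.67×10^14 = 0.0278 m = 27.8 mm.

≈ 27.8 mm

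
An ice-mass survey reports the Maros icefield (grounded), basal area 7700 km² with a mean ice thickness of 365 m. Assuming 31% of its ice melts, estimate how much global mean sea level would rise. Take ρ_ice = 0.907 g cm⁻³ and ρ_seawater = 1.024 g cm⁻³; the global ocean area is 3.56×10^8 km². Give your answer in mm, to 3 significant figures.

≈ 2.17 mm

Maros: ice volume = 7700 km² × 365 m = 2810 km³; 0.31 × 2810 × (907/1024) = 771.7 km³ of water.
Spread over 3.56×10^14 m² of ocean, Δh = 7.717×10^11 / 3.56×10^14 = 2.17×10^-3 m = 2.17 mm.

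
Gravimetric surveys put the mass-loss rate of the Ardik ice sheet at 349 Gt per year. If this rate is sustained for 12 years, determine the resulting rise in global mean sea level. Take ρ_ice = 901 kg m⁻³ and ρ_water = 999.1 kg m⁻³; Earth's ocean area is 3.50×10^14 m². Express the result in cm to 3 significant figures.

Total mass lost = 349 Gt/yr × 12 yr = 4188 Gt = 4.188×10^15 kg.
ρ_w = 999.1 kg m⁻³, so water volume = 4.188×10^15 / 999.1 = 4.192×10^12 m³.
Δh = 4.192×10^12 / 3.50×10^14 = 0.0120 m = 1.20 cm.

≈ 1.20 cm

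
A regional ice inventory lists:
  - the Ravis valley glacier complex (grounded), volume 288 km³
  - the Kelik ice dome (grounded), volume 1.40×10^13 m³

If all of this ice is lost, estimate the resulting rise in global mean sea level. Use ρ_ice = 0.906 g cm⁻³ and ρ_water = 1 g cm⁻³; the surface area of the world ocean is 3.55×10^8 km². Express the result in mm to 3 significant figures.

≈ 36.5 mm

Ravis: 288 km³ × (906/1000) = 260.9 km³ of water.
Kelik: 1.40×10^13 m³ × (906/1000) = 1.268×10^13 m³ of water.
Total added water ≈ 1.294×10^13 m³ over 3.55×10^14 m² → Δh = 0.0365 m = 36.5 mm.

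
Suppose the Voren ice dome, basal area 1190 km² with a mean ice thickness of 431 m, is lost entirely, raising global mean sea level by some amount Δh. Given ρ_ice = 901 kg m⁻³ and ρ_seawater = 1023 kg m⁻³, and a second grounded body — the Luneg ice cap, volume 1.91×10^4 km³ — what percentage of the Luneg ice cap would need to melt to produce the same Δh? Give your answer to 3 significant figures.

≈ 2.69 %

Equal sea-level rise means equal mass of meltwater, i.e. equal mass of ice lost.
Ice mass of Voren: 4.621×10^14 kg; ice mass of Luneg: 1.721×10^16 kg.
Fraction required = 4.621×10^14 / 1.721×10^16 = 0.0269 → 2.69 %.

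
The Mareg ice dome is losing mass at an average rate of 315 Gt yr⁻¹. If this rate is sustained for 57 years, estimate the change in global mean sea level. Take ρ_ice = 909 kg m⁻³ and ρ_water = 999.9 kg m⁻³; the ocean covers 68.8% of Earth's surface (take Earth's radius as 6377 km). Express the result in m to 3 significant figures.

Total mass lost = 315 Gt/yr × 57 yr = 1.796×10^4 Gt = 1.796×10^16 kg.
ρ_w = 999.9 kg m⁻³, so water volume = 1.796×10^16 / 999.9 = 1.796×10^13 m³.
Δh = 1.796×10^13 / 3.52×10^14 = 0.0511 m.

≈ 0.0511 m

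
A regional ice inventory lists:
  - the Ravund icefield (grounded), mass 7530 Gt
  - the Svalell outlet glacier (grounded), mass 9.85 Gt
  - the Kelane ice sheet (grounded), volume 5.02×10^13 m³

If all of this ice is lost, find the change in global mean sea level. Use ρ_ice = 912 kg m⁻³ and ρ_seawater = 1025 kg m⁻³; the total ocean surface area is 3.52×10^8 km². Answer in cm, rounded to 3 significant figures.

≈ 14.8 cm

Ravund: 7530 Gt = 7.530×10^15 kg; dividing by ρ_w = 1025 kg m⁻³ gives 7.346×10^12 m³ of water.
Svalell: 9.85 Gt = 9.850×10^12 kg; dividing by ρ_w = 1025 kg m⁻³ gives 9.610×10^9 m³ of water.
Kelane: 5.02×10^13 m³ × (912/1025) = 4.467×10^13 m³ of water.
Total added water ≈ 5.202×10^13 m³ over 3.52×10^14 m² → Δh = 0.148 m = 14.8 cm.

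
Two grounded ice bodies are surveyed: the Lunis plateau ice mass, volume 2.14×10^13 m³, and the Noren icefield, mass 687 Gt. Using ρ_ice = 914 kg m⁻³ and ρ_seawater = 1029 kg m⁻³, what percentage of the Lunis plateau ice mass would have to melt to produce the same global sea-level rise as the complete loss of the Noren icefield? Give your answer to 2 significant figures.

≈ 3.5 %

Equal sea-level rise means equal mass of meltwater, i.e. equal mass of ice lost.
Ice mass of Noren: 6.870×10^14 kg; ice mass of Lunis: 1.956×10^16 kg.
Fraction required = 6.870×10^14 / 1.956×10^16 = 0.0351 → 3.5 %.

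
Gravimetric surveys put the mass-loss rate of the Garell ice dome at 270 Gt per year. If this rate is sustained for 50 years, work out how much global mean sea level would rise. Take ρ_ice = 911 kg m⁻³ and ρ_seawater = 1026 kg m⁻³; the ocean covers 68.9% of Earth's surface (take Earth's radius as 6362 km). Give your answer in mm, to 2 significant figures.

Total mass lost = 270 Gt/yr × 50 yr = 1.350×10^4 Gt = 1.350×10^16 kg.
ρ_w = 1026 kg m⁻³, so water volume = 1.350×10^16 / 1026 = 1.316×10^13 m³.
Δh = 1.316×10^13 / 3.50×10^14 = 0.0375 m = 38 mm.

≈ 38 mm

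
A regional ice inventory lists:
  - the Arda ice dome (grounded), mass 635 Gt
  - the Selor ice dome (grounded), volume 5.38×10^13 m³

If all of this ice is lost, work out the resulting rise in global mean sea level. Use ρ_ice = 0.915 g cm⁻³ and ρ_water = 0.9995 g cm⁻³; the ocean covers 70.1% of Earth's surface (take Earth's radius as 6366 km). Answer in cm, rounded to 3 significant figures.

≈ 14.0 cm

Arda: 635 Gt = 6.350×10^14 kg; dividing by ρ_w = 0.9995 g cm⁻³ = 999.5 kg m⁻³ gives 6.353×10^11 m³ of water.
Selor: 5.38×10^13 m³ × (915/999.5) = 4.925×10^13 m³ of water.
Total added water ≈ 4.989×10^13 m³ over 3.57×10^14 m² → Δh = 0.140 m = 14.0 cm.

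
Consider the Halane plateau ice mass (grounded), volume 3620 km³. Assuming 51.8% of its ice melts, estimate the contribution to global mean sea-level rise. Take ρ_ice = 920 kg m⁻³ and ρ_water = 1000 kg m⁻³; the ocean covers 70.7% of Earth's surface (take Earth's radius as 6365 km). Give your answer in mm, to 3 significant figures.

≈ 4.79 mm

Halane: 0.518 × 3620 km³ × (920/1000) = 1725 km³ of water.
Spread over 3.60×10^14 m² of ocean, Δh = 1.725×10^12 / 3.60×10^14 = 4.79×10^-3 m = 4.79 mm.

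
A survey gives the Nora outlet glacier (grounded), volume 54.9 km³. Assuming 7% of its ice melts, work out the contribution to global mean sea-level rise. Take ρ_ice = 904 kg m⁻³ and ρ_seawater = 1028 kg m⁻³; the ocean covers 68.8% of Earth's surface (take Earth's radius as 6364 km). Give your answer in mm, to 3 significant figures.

Nora: 0.07 × 54.9 km³ × (904/1028) = 3.379 km³ of water.
Spread over 3.50×10^14 m² of ocean, Δh = 3.379×10^9 / 3.50×10^14 = 9.65×10^-6 m = 9.65×10^-3 mm.

≈ 9.65×10^-3 mm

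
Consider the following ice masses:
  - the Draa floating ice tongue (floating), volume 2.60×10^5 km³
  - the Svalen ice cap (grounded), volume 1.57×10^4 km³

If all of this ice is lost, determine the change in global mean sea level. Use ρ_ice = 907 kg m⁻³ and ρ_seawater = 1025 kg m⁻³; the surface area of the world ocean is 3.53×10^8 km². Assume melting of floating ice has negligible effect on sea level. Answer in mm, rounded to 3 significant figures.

The Draa floating ice tongue is floating and already displaces its own weight of water, so its melt adds essentially nothing to sea level.
Svalen: 1.57×10^4 km³ × (907/1025) = 1.389×10^4 km³ of water.
Total added water ≈ 1.389×10^13 m³ over 3.53×10^14 m² → Δh = 0.0394 m = 39.4 mm.

≈ 39.4 mm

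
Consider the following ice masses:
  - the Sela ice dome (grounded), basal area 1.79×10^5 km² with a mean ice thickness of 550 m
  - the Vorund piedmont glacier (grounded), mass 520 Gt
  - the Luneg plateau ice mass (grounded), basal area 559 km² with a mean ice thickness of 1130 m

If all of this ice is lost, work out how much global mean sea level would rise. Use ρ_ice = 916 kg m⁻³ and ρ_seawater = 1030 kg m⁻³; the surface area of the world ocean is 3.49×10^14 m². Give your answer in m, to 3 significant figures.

Sela: ice volume = 1.79×10^5 km² × 550 m = 9.845×10^4 km³; 9.845×10^4 × (916/1030) = 8.755×10^4 km³ of water.
Vorund: 520 Gt = 5.200×10^14 kg; dividing by ρ_w = 1030 kg m⁻³ gives 5.049×10^11 m³ of water.
Luneg: ice volume = 559 km² × 1130 m = 631.7 km³; 631.7 × (916/1030) = 561.8 km³ of water.
Total added water ≈ 8.862×10^13 m³ over 3.49×10^14 m² → Δh = 0.254 m.

≈ 0.254 m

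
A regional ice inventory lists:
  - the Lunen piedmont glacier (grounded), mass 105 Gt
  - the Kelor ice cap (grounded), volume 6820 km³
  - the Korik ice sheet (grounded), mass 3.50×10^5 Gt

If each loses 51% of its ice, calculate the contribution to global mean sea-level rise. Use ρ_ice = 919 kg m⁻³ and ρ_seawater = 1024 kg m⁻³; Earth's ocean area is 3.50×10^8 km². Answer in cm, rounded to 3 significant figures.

Lunen: 0.51 × 105 Gt = 5.355×10^13 kg; dividing by ρ_w = 1024 kg m⁻³ gives 5.229×10^10 m³ of water.
Kelor: 0.51 × 6820 km³ × (919/1024) = 3122 km³ of water.
Korik: 0.51 × 3.50×10^5 Gt = 1.785×10^17 kg; dividing by ρ_w = 1024 kg m⁻³ gives 1.743×10^14 m³ of water.
Total added water ≈ 1.775×10^14 m³ over 3.50×10^14 m² → Δh = 0.507 m = 50.7 cm.

≈ 50.7 cm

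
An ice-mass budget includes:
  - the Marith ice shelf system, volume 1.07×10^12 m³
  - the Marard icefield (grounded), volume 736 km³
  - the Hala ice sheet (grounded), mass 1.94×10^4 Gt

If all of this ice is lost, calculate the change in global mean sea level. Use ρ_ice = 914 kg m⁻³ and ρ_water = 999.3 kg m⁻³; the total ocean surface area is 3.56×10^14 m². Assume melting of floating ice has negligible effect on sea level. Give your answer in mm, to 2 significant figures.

The Marith ice shelf system is floating and already displaces its own weight of water, so its melt adds essentially nothing to sea level.
Marard: 736 km³ × (914/999.3) = 673.2 km³ of water.
Hala: 1.94×10^4 Gt = 1.940×10^16 kg; dividing by ρ_w = 999.3 kg m⁻³ gives 1.941×10^13 m³ of water.
Total added water ≈ 2.009×10^13 m³ over 3.56×10^14 m² → Δh = 0.0564 m = 56 mm.

≈ 56 mm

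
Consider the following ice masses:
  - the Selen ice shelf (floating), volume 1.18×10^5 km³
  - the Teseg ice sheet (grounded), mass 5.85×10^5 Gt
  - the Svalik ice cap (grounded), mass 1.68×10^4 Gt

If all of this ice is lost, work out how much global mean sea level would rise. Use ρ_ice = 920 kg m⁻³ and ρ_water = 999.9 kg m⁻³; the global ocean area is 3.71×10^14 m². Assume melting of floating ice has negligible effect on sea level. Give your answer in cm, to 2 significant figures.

The Selen ice shelf is floating and already displaces its own weight of water, so its melt adds essentially nothing to sea level.
Teseg: 5.85×10^5 Gt = 5.850×10^17 kg; dividing by ρ_w = 999.9 kg m⁻³ gives 5.851×10^14 m³ of water.
Svalik: 1.68×10^4 Gt = 1.680×10^16 kg; dividing by ρ_w = 999.9 kg m⁻³ gives 1.680×10^13 m³ of water.
Total added water ≈ 6.019×10^14 m³ over 3.71×10^14 m² → Δh = 1.62 m = 160 cm.

≈ 160 cm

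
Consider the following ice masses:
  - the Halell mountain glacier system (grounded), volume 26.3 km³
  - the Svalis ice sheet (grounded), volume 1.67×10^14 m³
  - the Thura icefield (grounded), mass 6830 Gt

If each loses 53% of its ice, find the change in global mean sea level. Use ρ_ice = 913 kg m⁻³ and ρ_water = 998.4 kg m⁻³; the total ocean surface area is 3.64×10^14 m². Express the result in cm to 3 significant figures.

Halell: 0.53 × 26.3 km³ × (913/998.4) = 12.75 km³ of water.
Svalis: 0.53 × 1.67×10^14 m³ × (913/998.4) = 8.094×10^13 m³ of water.
Thura: 0.53 × 6830 Gt = 3.620×10^15 kg; dividing by ρ_w = 998.4 kg m⁻³ gives 3.626×10^12 m³ of water.
Total added water ≈ 8.458×10^13 m³ over 3.64×10^14 m² → Δh = 0.232 m = 23.2 cm.

≈ 23.2 cm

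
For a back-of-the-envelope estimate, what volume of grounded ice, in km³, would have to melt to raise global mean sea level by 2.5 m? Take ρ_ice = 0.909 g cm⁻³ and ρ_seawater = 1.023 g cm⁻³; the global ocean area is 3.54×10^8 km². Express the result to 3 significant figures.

≈ 9.96×10^5 km³

Required water volume = Δh × A = 2.5 m × 3.54×10^14 m² = 8.850×10^14 m³ = 8.850×10^5 km³.
Ice volume = water volume × ρ_w/ρ_ice = 8.850×10^5 × 1023/909 = 9.96×10^5 km³.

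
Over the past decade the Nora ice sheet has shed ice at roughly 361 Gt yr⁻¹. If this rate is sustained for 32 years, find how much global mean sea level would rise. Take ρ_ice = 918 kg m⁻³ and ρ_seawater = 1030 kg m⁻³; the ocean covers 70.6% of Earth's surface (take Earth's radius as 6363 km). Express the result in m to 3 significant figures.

≈ 0.0312 m

Total mass lost = 361 Gt/yr × 32 yr = 1.155×10^4 Gt = 1.155×10^16 kg.
ρ_w = 1030 kg m⁻³, so water volume = 1.155×10^16 / 1030 = 1.122×10^13 m³.
Δh = 1.122×10^13 / 3.59×10^14 = 0.0312 m.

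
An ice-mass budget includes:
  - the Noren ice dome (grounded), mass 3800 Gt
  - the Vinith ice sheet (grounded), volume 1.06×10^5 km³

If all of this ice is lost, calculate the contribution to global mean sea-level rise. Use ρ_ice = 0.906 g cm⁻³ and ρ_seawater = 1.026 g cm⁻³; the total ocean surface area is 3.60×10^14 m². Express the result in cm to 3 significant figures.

Noren: 3800 Gt = 3.800×10^15 kg; dividing by ρ_w = 1.026 g cm⁻³ = 1026 kg m⁻³ gives 3.704×10^12 m³ of water.
Vinith: 1.06×10^5 km³ × (906/1026) = 9.360×10^4 km³ of water.
Total added water ≈ 9.731×10^13 m³ over 3.60×10^14 m² → Δh = 0.270 m = 27.0 cm.

≈ 27.0 cm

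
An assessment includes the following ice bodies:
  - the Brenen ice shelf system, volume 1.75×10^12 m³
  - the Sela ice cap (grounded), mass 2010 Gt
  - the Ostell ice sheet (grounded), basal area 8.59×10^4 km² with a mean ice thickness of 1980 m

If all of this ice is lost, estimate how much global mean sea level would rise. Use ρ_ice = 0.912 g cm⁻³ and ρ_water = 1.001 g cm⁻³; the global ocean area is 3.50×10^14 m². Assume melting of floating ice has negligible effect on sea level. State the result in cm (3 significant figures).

The Brenen ice shelf system is floating and already displaces its own weight of water, so its melt adds essentially nothing to sea level.
Sela: 2010 Gt = 2.010×10^15 kg; dividing by ρ_w = 1.001 g cm⁻³ = 1001 kg m⁻³ gives 2.008×10^12 m³ of water.
Ostell: ice volume = 8.59×10^4 km² × 1980 m = 1.701×10^5 km³; 1.701×10^5 × (912/1001) = 1.550×10^5 km³ of water.
Total added water ≈ 1.570×10^14 m³ over 3.50×10^14 m² → Δh = 0.448 m = 44.8 cm.

≈ 44.8 cm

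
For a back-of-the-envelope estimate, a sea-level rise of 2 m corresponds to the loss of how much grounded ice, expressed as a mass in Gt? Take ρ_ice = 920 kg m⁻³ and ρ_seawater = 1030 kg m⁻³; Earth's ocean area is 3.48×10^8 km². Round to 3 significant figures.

≈ 7.17×10^5 Gt

Required water volume = Δh × A = 2 m × 3.48×10^14 m² = 6.960×10^14 m³.
ρ_w = 1030 kg m⁻³, so the mass of water = 6.960×10^14 m³ × 1030 kg m⁻³ = 7.169×10^17 kg = 7.17×10^5 Gt (and the same mass of ice, by conservation).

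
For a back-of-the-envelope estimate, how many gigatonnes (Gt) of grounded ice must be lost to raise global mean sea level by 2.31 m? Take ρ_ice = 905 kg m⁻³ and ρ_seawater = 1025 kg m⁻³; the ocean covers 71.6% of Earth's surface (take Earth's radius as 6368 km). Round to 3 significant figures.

≈ 8.64×10^5 Gt

Required water volume = Δh × A = 2.31 m × 3.65×10^14 m² = 8.428×10^14 m³.
ρ_w = 1025 kg m⁻³, so the mass of water = 8.428×10^14 m³ × 1025 kg m⁻³ = 8.639×10^17 kg = 8.64×10^5 Gt (and the same mass of ice, by conservation).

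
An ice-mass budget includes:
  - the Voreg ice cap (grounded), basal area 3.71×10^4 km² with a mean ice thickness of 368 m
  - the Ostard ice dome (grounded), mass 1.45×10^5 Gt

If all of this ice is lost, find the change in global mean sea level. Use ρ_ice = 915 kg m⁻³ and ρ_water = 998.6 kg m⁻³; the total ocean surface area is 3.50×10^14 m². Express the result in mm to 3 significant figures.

Voreg: ice volume = 3.71×10^4 km² × 368 m = 1.365×10^4 km³; 1.365×10^4 × (915/998.6) = 1.251×10^4 km³ of water.
Ostard: 1.45×10^5 Gt = 1.450×10^17 kg; dividing by ρ_w = 998.6 kg m⁻³ gives 1.452×10^14 m³ of water.
Total added water ≈ 1.577×10^14 m³ over 3.50×10^14 m² → Δh = 0.451 m = 451 mm.

≈ 451 mm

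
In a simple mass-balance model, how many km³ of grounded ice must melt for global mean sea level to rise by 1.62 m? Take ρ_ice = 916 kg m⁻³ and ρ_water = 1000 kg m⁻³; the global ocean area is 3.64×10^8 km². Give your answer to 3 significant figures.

≈ 6.44×10^5 km³

Required water volume = Δh × A = 1.62 m × 3.64×10^14 m² = 5.897×10^14 m³ = 5.897×10^5 km³.
Ice volume = water volume × ρ_w/ρ_ice = 5.897×10^5 × 1000/916 = 6.44×10^5 km³.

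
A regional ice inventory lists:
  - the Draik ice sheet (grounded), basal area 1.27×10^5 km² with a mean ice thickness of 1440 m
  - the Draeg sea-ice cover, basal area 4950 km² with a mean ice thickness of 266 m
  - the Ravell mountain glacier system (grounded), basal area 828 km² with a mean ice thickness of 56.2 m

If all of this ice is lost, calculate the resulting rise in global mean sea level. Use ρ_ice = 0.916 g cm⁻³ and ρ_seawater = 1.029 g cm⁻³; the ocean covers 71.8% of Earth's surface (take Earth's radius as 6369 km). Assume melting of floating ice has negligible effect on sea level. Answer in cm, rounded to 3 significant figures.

Draik: ice volume = 1.27×10^5 km² × 1440 m = 1.829×10^5 km³; 1.829×10^5 × (916/1029) = 1.628×10^5 km³ of water.
The Draeg sea-ice cover is floating and already displaces its own weight of water, so its melt adds essentially nothing to sea level.
Ravell: ice volume = 828 km² × 56.2 m = 46.53 km³; 46.53 × (916/1029) = 41.42 km³ of water.
Total added water ≈ 1.628×10^14 m³ over 3.66×10^14 m² → Δh = 0.445 m = 44.5 cm.

≈ 44.5 cm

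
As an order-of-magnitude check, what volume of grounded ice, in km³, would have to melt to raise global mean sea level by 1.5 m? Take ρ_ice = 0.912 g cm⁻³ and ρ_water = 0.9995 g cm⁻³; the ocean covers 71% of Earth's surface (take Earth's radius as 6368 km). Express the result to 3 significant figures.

≈ 5.95×10^5 km³

Required water volume = Δh × A = 1.5 m × 3.62×10^14 m² = 5.427×10^14 m³ = 5.427×10^5 km³.
Ice volume = water volume × ρ_w/ρ_ice = 5.427×10^5 × 999.5/912 = 5.95×10^5 km³.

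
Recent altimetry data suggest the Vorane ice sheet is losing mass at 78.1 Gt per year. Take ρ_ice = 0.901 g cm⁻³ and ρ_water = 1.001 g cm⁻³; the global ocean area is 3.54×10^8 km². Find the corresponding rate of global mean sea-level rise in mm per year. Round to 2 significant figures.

≈ 0.22 mm/yr

ρ_w = 1.001 g cm⁻³ = 1001 kg m⁻³. Annual water volume added = 78.1 Gt / ρ_w = 7.810×10^13 kg / 1001 kg m⁻³ = 7.802×10^10 m³.
Δh per year = 7.802×10^10 / 3.54×10^14 = 2.20×10^-4 m = 0.22 mm.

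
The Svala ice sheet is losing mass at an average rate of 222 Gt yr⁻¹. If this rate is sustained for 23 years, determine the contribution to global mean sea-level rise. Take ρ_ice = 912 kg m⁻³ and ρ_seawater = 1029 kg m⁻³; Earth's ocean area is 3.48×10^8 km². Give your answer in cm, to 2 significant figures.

Total mass lost = 222 Gt/yr × 23 yr = 5106 Gt = 5.106×10^15 kg.
ρ_w = 1029 kg m⁻³, so water volume = 5.106×10^15 / 1029 = 4.962×10^12 m³.
Δh = 4.962×10^12 / 3.48×10^14 = 0.0143 m = 1.4 cm.

≈ 1.4 cm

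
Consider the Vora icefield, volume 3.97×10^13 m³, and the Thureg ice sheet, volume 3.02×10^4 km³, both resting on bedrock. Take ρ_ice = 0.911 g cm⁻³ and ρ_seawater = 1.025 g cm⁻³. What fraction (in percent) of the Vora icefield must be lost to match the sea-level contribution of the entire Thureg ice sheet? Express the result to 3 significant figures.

≈ 76.1 %

Equal sea-level rise means equal mass of meltwater, i.e. equal mass of ice lost.
Ice mass of Thureg: 2.751×10^16 kg; ice mass of Vora: 3.617×10^16 kg.
Fraction required = 2.751×10^16 / 3.617×10^16 = 0.761 → 76.1 %.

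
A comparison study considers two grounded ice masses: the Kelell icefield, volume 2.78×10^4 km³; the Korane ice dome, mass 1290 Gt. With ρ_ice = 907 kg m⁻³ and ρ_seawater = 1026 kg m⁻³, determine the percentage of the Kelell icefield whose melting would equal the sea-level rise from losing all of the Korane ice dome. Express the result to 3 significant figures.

Equal sea-level rise means equal mass of meltwater, i.e. equal mass of ice lost.
Ice mass of Korane: 1.290×10^15 kg; ice mass of Kelell: 2.521×10^16 kg.
Fraction required = 1.290×10^15 / 2.521×10^16 = 0.0512 → 5.12 %.

≈ 5.12 %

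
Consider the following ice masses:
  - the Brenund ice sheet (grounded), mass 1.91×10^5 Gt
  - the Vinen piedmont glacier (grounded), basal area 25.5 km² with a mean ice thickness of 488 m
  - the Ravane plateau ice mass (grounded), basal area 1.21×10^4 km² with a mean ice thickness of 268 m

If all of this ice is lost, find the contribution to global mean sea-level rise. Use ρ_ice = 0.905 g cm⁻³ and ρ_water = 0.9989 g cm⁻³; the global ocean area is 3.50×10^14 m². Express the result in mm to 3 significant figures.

Brenund: 1.91×10^5 Gt = 1.910×10^17 kg; dividing by ρ_w = 0.9989 g cm⁻³ = 998.9 kg m⁻³ gives 1.912×10^14 m³ of water.
Vinen: ice volume = 25.5 km² × 488 m = 12.44 km³; 12.44 × (905/998.9) = 11.27 km³ of water.
Ravane: ice volume = 1.21×10^4 km² × 268 m = 3243 km³; 3243 × (905/998.9) = 2938 km³ of water.
Total added water ≈ 1.942×10^14 m³ over 3.50×10^14 m² → Δh = 0.555 m = 555 mm.

≈ 555 mm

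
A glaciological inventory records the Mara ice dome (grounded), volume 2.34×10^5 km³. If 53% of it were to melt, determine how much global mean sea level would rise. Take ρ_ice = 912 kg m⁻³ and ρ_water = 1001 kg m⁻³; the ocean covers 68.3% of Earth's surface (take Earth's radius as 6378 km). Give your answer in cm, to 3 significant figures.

Mara: 0.53 × 2.34×10^5 km³ × (912/1001) = 1.130×10^5 km³ of water.
Spread over 3.49×10^14 m² of ocean, Δh = 1.130×10^14 / 3.49×10^14 = 0.324 m = 32.4 cm.

≈ 32.4 cm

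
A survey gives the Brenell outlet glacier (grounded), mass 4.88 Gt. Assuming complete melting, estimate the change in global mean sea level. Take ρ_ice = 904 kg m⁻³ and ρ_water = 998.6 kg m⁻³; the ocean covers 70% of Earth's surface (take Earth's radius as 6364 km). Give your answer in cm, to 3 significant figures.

Brenell: 4.88 Gt = 4.880×10^12 kg; dividing by ρ_w = 998.6 kg m⁻³ gives 4.887×10^9 m³ of water.
Spread over 3.56×10^14 m² of ocean, Δh = 4.887×10^9 / 3.56×10^14 = 1.37×10^-5 m = 1.37×10^-3 cm.

≈ 1.37×10^-3 cm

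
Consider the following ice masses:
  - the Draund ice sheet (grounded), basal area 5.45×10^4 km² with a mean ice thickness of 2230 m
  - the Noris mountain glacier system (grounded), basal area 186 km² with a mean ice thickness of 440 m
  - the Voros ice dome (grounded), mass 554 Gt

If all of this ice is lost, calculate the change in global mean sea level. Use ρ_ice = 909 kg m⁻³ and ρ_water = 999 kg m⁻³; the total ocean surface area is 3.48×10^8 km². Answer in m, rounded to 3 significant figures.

≈ 0.320 m

Draund: ice volume = 5.45×10^4 km² × 2230 m = 1.215×10^5 km³; 1.215×10^5 × (909/999) = 1.106×10^5 km³ of water.
Noris: ice volume = 186 km² × 440 m = 81.84 km³; 81.84 × (909/999) = 74.47 km³ of water.
Voros: 554 Gt = 5.540×10^14 kg; dividing by ρ_w = 999 kg m⁻³ gives 5.546×10^11 m³ of water.
Total added water ≈ 1.112×10^14 m³ over 3.48×10^14 m² → Δh = 0.320 m.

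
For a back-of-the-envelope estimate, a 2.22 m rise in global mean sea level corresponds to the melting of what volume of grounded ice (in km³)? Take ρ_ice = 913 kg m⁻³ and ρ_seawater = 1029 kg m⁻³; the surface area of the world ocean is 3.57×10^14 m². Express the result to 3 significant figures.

Required water volume = Δh × A = 2.22 m × 3.57×10^14 m² = 7.925×10^14 m³ = 7.925×10^5 km³.
Ice volume = water volume × ρ_w/ρ_ice = 7.925×10^5 × 1029/913 = 8.93×10^5 km³.

≈ 8.93×10^5 km³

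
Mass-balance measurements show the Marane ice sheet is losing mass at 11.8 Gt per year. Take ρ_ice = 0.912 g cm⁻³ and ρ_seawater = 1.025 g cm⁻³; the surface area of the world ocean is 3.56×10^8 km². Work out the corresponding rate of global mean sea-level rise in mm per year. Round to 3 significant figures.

≈ 0.0323 mm/yr

ρ_w = 1.025 g cm⁻³ = 1025 kg m⁻³. Annual water volume added = 11.8 Gt / ρ_w = 1.180×10^13 kg / 1025 kg m⁻³ = 1.151×10^10 m³.
Δh per year = 1.151×10^10 / 3.56×10^14 = 3.23×10^-5 m = 0.0323 mm.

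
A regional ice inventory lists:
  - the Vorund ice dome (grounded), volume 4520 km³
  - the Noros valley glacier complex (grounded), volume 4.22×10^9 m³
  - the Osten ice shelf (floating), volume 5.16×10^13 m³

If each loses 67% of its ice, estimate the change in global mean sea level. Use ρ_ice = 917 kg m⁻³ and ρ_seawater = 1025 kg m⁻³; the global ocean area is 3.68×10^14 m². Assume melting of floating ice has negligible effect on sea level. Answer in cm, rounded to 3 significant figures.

≈ 0.737 cm

Vorund: 0.67 × 4520 km³ × (917/1025) = 2709 km³ of water.
Noros: 0.67 × 4.22×10^9 m³ × (917/1025) = 2.529×10^9 m³ of water.
The Osten ice shelf is floating and already displaces its own weight of water, so its melt adds essentially nothing to sea level.
Total added water ≈ 2.712×10^12 m³ over 3.68×10^14 m² → Δh = 7.37×10^-3 m = 0.737 cm.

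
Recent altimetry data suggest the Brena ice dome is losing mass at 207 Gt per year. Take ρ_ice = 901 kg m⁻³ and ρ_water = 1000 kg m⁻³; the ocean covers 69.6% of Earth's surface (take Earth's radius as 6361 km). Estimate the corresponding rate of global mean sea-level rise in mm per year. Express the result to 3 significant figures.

≈ 0.585 mm/yr

ρ_w = 1000 kg m⁻³. Annual water volume added = 207 Gt / ρ_w = 2.070×10^14 kg / 1000 kg m⁻³ = 2.070×10^11 m³.
Δh per year = 2.070×10^11 / 3.54×10^14 = 5.85×10^-4 m = 0.585 mm.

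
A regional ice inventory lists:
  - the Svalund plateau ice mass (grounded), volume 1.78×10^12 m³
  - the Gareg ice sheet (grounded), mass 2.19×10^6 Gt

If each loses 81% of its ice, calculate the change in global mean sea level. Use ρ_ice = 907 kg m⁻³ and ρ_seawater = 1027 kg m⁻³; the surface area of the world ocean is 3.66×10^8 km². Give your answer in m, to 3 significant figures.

Svalund: 0.81 × 1.78×10^12 m³ × (907/1027) = 1.273×10^12 m³ of water.
Gareg: 0.81 × 2.19×10^6 Gt = 1.774×10^18 kg; dividing by ρ_w = 1027 kg m⁻³ gives 1.727×10^15 m³ of water.
Total added water ≈ 1.729×10^15 m³ over 3.66×10^14 m² → Δh = 4.72 m.

≈ 4.72 m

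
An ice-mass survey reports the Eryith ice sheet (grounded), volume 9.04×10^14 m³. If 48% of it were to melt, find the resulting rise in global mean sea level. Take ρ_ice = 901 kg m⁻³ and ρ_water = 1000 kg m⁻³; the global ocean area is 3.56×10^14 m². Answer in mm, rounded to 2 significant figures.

Eryith: 0.48 × 9.04×10^14 m³ × (901/1000) = 3.910×10^14 m³ of water.
Spread over 3.56×10^14 m² of ocean, Δh = 3.910×10^14 / 3.56×10^14 = 1.10 m = 1100 mm.

≈ 1100 mm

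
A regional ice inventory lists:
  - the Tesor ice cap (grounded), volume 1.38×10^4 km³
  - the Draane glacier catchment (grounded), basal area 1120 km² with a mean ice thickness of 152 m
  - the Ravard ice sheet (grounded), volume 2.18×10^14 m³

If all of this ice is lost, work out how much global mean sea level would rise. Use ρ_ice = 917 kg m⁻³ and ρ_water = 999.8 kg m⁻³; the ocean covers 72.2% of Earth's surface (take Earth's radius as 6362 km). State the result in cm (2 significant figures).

Tesor: 1.38×10^4 km³ × (917/999.8) = 1.266×10^4 km³ of water.
Draane: ice volume = 1120 km² × 152 m = 170.2 km³; 170.2 × (917/999.8) = 156.1 km³ of water.
Ravard: 2.18×10^14 m³ × (917/999.8) = 1.999×10^14 m³ of water.
Total added water ≈ 2.128×10^14 m³ over 3.67×10^14 m² → Δh = 0.579 m = 58 cm.

≈ 58 cm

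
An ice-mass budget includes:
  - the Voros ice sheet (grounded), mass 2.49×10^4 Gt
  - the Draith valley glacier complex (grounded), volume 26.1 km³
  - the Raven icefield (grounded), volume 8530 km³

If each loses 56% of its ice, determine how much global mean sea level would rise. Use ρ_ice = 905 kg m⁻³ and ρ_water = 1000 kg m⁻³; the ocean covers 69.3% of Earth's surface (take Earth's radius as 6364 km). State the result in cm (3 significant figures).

Voros: 0.56 × 2.49×10^4 Gt = 1.394×10^16 kg; dividing by ρ_w = 1000 kg m⁻³ gives 1.394×10^13 m³ of water.
Draith: 0.56 × 26.1 km³ × (905/1000) = 13.23 km³ of water.
Raven: 0.56 × 8530 km³ × (905/1000) = 4323 km³ of water.
Total added water ≈ 1.828×10^13 m³ over 3.53×10^14 m² → Δh = 0.0518 m = 5.18 cm.

≈ 5.18 cm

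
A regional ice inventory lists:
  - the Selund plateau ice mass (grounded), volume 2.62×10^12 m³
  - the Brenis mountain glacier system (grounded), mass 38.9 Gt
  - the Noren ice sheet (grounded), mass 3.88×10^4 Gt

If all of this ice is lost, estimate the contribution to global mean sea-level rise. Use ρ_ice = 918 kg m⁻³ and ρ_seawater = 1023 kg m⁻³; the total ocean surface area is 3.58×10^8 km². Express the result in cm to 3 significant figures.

≈ 11.3 cm

Selund: 2.62×10^12 m³ × (918/1023) = 2.351×10^12 m³ of water.
Brenis: 38.9 Gt = 3.890×10^13 kg; dividing by ρ_w = 1023 kg m⁻³ gives 3.803×10^10 m³ of water.
Noren: 3.88×10^4 Gt = 3.880×10^16 kg; dividing by ρ_w = 1023 kg m⁻³ gives 3.793×10^13 m³ of water.
Total added water ≈ 4.032×10^13 m³ over 3.58×10^14 m² → Δh = 0.113 m = 11.3 cm.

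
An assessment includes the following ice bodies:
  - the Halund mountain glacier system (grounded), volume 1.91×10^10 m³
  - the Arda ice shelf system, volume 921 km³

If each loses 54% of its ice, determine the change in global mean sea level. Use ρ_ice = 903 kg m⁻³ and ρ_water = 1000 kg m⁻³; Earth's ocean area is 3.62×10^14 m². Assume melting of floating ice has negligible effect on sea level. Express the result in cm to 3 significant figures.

Halund: 0.54 × 1.91×10^10 m³ × (903/1000) = 9.314×10^9 m³ of water.
The Arda ice shelf system is floating and already displaces its own weight of water, so its melt adds essentially nothing to sea level.
Total added water ≈ 9.314×10^9 m³ over 3.62×10^14 m² → Δh = 2.57×10^-5 m = 2.57×10^-3 cm.

≈ 2.57×10^-3 cm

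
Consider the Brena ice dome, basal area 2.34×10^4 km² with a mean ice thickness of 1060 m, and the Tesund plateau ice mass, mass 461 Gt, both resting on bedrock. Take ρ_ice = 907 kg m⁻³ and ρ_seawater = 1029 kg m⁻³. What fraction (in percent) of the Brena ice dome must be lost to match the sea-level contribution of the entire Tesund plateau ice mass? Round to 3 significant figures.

≈ 2.05 %

Equal sea-level rise means equal mass of meltwater, i.e. equal mass of ice lost.
Ice mass of Tesund: 4.610×10^14 kg; ice mass of Brena: 2.250×10^16 kg.
Fraction required = 4.610×10^14 / 2.250×10^16 = 0.0205 → 2.05 %.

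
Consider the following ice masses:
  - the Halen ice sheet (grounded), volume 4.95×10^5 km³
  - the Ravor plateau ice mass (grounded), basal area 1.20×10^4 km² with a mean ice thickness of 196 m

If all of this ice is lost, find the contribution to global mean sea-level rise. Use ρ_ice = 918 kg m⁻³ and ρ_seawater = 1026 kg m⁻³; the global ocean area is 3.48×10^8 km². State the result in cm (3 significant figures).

Halen: 4.95×10^5 km³ × (918/1026) = 4.429×10^5 km³ of water.
Ravor: ice volume = 1.20×10^4 km² × 196 m = 2352 km³; 2352 × (918/1026) = 2104 km³ of water.
Total added water ≈ 4.450×10^14 m³ over 3.48×10^14 m² → Δh = 1.28 m = 128 cm.

≈ 128 cm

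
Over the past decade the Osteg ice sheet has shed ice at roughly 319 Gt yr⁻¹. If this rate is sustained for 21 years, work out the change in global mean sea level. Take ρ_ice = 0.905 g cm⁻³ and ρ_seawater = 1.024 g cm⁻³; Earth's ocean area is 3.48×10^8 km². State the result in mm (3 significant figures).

Total mass lost = 319 Gt/yr × 21 yr = 6699 Gt = 6.699×10^15 kg.
ρ_w = 1.024 g cm⁻³ = 1024 kg m⁻³, so water volume = 6.699×10^15 / 1024 = 6.542×10^12 m³.
Δh = 6.542×10^12 / 3.48×10^14 = 0.0188 m = 18.8 mm.

≈ 18.8 mm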